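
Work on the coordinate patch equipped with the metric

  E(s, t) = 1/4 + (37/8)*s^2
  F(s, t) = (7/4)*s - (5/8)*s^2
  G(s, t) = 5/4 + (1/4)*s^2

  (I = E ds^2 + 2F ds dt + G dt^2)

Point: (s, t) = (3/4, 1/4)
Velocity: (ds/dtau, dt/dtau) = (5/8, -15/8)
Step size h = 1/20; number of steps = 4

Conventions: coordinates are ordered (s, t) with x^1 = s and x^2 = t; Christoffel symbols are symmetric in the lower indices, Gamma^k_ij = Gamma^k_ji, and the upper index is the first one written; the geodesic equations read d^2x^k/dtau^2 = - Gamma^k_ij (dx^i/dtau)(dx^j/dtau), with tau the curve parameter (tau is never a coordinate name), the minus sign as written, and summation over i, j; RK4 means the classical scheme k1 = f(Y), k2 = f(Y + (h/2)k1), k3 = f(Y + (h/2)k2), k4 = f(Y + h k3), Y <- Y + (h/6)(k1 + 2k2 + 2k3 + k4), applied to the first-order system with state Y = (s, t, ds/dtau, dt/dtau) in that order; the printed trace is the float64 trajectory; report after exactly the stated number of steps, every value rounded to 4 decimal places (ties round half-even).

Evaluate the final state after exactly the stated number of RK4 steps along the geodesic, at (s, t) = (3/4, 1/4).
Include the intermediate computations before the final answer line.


f(Y) = (ds/dtau, dt/dtau, -Gamma^s_ij Y'^i Y'^j, -Gamma^t_ij Y'^i Y'^j) with the Gammas evaluated at the stage position; h = 0.050000; intermediate values shown to 6 dp
step 0: s = 0.7500, t = 0.2500, ds/dtau = 0.6250, dt/dtau = -1.8750
step 1:
  k1: at (s, t) = (0.750000, 0.250000), (ds/dtau, dt/dtau) = (0.625000, -1.875000); Gamma_sss = 1.329026, Gamma_sst = -0.059228, Gamma_stt = -0.085713, Gamma_tss = -0.334102, Gamma_tst = 0.175759, Gamma_ttt = 0.059228; k1 = (0.625000, -1.875000, -0.356634, 0.334219)
  k2: at (s, t) = (0.765625, 0.203125), (ds/dtau, dt/dtau) = (0.616084, -1.866645); Gamma_sss = 1.309200, Gamma_sst = -0.058454, Gamma_stt = -0.083858, Gamma_tss = -0.344788, Gamma_tst = 0.177803, Gamma_ttt = 0.058454; k2 = (0.616084, -1.866645, -0.339175, 0.336143)
  k3: at (s, t) = (0.765402, 0.203334), (ds/dtau, dt/dtau) = (0.616521, -1.866596); Gamma_sss = 1.309481, Gamma_sst = -0.058465, Gamma_stt = -0.083884, Gamma_tss = -0.344639, Gamma_tst = 0.177774, Gamma_ttt = 0.058465; k3 = (0.616521, -1.866596, -0.340027, 0.336457)
  k4: at (s, t) = (0.780826, 0.156670), (ds/dtau, dt/dtau) = (0.607999, -1.858177); Gamma_sss = 1.290253, Gamma_sst = -0.057692, Gamma_stt = -0.082108, Gamma_tss = -0.354697, Gamma_tst = 0.179729, Gamma_ttt = 0.057692; k4 = (0.607999, -1.858177, -0.323811, 0.338022)
  Y <- Y + (h/6)(k1 + 2k2 + 2k3 + k4): s = 0.7808, t = 0.1567, ds/dtau = 0.6080, dt/dtau = -1.8582
step 2:
  k1: at (s, t) = (0.780818, 0.156670), (ds/dtau, dt/dtau) = (0.608010, -1.858188); Gamma_sss = 1.290262, Gamma_sst = -0.057692, Gamma_stt = -0.082109, Gamma_tss = -0.354692, Gamma_tst = 0.179728, Gamma_ttt = 0.057692; k1 = (0.608010, -1.858188, -0.323829, 0.338029)
  k2: at (s, t) = (0.796019, 0.110215), (ds/dtau, dt/dtau) = (0.599914, -1.849737); Gamma_sss = 1.271656, Gamma_sst = -0.056922, Gamma_stt = -0.080411, Gamma_tss = -0.364147, Gamma_tst = 0.181592, Gamma_ttt = 0.056922; k2 = (0.599914, -1.849737, -0.308867, 0.339313)
  k3: at (s, t) = (0.795816, 0.110426), (ds/dtau, dt/dtau) = (0.600288, -1.849705); Gamma_sss = 1.271901, Gamma_sst = -0.056933, Gamma_stt = -0.080433, Gamma_tss = -0.364024, Gamma_tst = 0.181568, Gamma_ttt = 0.056933; k3 = (0.600288, -1.849705, -0.309560, 0.339594)
  k4: at (s, t) = (0.810833, 0.064184), (ds/dtau, dt/dtau) = (0.592532, -1.841208); Gamma_sss = 1.253851, Gamma_sst = -0.056167, Gamma_stt = -0.078806, Gamma_tss = -0.372951, Gamma_tst = 0.183353, Gamma_ttt = 0.056167; k4 = (0.592532, -1.841208, -0.295617, 0.340598)
  Y <- Y + (h/6)(k1 + 2k2 + 2k3 + k4): s = 0.8108, t = 0.0642, ds/dtau = 0.5925, dt/dtau = -1.8412
step 3:
  k1: at (s, t) = (0.810826, 0.064184), (ds/dtau, dt/dtau) = (0.592540, -1.841218); Gamma_sss = 1.253859, Gamma_sst = -0.056167, Gamma_stt = -0.078807, Gamma_tss = -0.372947, Gamma_tst = 0.183352, Gamma_ttt = 0.056167; k1 = (0.592540, -1.841218, -0.295630, 0.340604)
  k2: at (s, t) = (0.825640, 0.018153), (ds/dtau, dt/dtau) = (0.585150, -1.832703); Gamma_sss = 1.236381, Gamma_sst = -0.055408, Gamma_stt = -0.077249, Gamma_tss = -0.381365, Gamma_tst = 0.185058, Gamma_ttt = 0.055408; k2 = (0.585150, -1.832703, -0.282713, 0.341390)
  k3: at (s, t) = (0.825455, 0.018366), (ds/dtau, dt/dtau) = (0.585473, -1.832683); Gamma_sss = 1.236597, Gamma_sst = -0.055418, Gamma_stt = -0.077268, Gamma_tss = -0.381262, Gamma_tst = 0.185037, Gamma_ttt = 0.055418; k3 = (0.585473, -1.832683, -0.283280, 0.341641)
  k4: at (s, t) = (0.840100, -0.027450), (ds/dtau, dt/dtau) = (0.578376, -1.824136); Gamma_sss = 1.219633, Gamma_sst = -0.054664, Gamma_stt = -0.075773, Gamma_tss = -0.389229, Gamma_tst = 0.186673, Gamma_ttt = 0.054664; k4 = (0.578376, -1.824136, -0.271205, 0.342205)
  Y <- Y + (h/6)(k1 + 2k2 + 2k3 + k4): s = 0.8401, t = -0.0275, ds/dtau = 0.5784, dt/dtau = -1.8241
step 4:
  k1: at (s, t) = (0.840094, -0.027451), (ds/dtau, dt/dtau) = (0.578384, -1.824144); Gamma_sss = 1.219640, Gamma_sst = -0.054664, Gamma_stt = -0.075773, Gamma_tss = -0.389226, Gamma_tst = 0.186672, Gamma_ttt = 0.054664; k1 = (0.578384, -1.824144, -0.271216, 0.342210)
  k2: at (s, t) = (0.854554, -0.073054), (ds/dtau, dt/dtau) = (0.571603, -1.815588); Gamma_sss = 1.203201, Gamma_sst = -0.053919, Gamma_stt = -0.074339, Gamma_tss = -0.396760, Gamma_tst = 0.188238, Gamma_ttt = 0.053919; k2 = (0.571603, -1.815588, -0.259987, 0.342602)
  k3: at (s, t) = (0.854384, -0.072840), (ds/dtau, dt/dtau) = (0.571884, -1.815579); Gamma_sss = 1.203392, Gamma_sst = -0.053928, Gamma_stt = -0.074356, Gamma_tss = -0.396674, Gamma_tst = 0.188220, Gamma_ttt = 0.053928; k3 = (0.571884, -1.815579, -0.260456, 0.342826)
  k4: at (s, t) = (0.868688, -0.118229), (ds/dtau, dt/dtau) = (0.565361, -1.807002); Gamma_sss = 1.187428, Gamma_sst = -0.053190, Gamma_stt = -0.072978, Gamma_tss = -0.403821, Gamma_tst = 0.189723, Gamma_ttt = 0.053190; k4 = (0.565361, -1.807002, -0.249928, 0.343040)
  Y <- Y + (h/6)(k1 + 2k2 + 2k3 + k4): s = 0.8687, t = -0.1182, ds/dtau = 0.5654, dt/dtau = -1.8070

Answer: s = 0.8687, t = -0.1182, ds/dtau = 0.5654, dt/dtau = -1.8070


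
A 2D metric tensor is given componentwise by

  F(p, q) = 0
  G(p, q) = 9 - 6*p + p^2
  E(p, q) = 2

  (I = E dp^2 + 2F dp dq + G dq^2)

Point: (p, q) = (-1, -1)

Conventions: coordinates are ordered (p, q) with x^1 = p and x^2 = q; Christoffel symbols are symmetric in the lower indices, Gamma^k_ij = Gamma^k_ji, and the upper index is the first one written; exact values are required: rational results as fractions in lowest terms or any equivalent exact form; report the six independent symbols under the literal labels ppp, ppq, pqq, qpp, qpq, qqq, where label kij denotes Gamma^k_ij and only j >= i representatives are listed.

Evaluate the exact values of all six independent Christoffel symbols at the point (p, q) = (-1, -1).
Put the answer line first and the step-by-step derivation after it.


Answer: Gamma_ppp = 0, Gamma_ppq = 0, Gamma_pqq = 2, Gamma_qpp = 0, Gamma_qpq = -1/4, Gamma_qqq = 0

E = 2, F = 0, G = 16 at the point
E_p = 0, E_q = 0, F_p = 0, F_q = 0, G_p = -8, G_q = 0
EG - F^2 = 32;  g^inv = (1/32) * [[16, 0], [0, 2]]
first-kind symbols [ij,l] = (1/2)(d_i g_jl + d_j g_il - d_l g_ij): [pp,p] = E_p/2 = 0, [pp,q] = F_p - E_q/2 = 0, [pq,p] = E_q/2 = 0, [pq,q] = G_p/2 = -4, [qq,p] = F_q - G_p/2 = 4, [qq,q] = G_q/2 = 0
Gamma^p_ij = (G*[ij,p] - F*[ij,q])/(EG - F^2), Gamma^q_ij = (E*[ij,q] - F*[ij,p])/(EG - F^2)


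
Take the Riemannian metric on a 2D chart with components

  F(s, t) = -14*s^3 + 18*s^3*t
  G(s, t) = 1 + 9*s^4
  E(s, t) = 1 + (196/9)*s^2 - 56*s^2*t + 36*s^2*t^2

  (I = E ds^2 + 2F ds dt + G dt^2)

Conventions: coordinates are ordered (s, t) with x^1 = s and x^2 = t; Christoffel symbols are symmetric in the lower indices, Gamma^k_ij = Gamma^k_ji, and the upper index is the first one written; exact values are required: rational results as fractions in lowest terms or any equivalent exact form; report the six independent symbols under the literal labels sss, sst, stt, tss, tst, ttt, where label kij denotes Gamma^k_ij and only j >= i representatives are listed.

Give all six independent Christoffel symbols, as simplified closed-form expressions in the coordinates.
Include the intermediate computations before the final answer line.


E = 1 + (196/9)*s^2 - 56*s^2*t + 36*s^2*t^2; F = -14*s^3 + 18*s^3*t; G = 1 + 9*s^4
Gamma^k_ij = (1/2) g^{kl} (d_i g_jl + d_j g_il - d_l g_ij), with g^inv = (1/(EG-F^2)) [[G, -F], [-F, E]]
first partials: E_s = (392/9)*s - 112*s*t + 72*s*t^2, E_t = -56*s^2 + 72*s^2*t, F_s = -42*s^2 + 54*s^2*t, F_t = 18*s^3, G_s = 36*s^3, G_t = 0
D = EG - F^2 = 1 + (196/9)*s^2 - 56*s^2*t + 36*s^2*t^2 + 9*s^4
expanded: Gamma^s_ss = (G E_s - 2F F_s + F E_t)/(2D), Gamma^s_st = (G E_t - F G_s)/(2D), Gamma^s_tt = (2G F_t - G G_s - F G_t)/(2D), Gamma^t_ss = (2E F_s - E E_t - F E_s)/(2D), Gamma^t_st = (E G_s - F E_t)/(2D), Gamma^t_tt = (E G_t - 2F F_t + F G_s)/(2D); substitute and cancel common factors

Answer: Gamma_sss = (324*s*t^2 - 504*s*t + 196*s)/(81*s^4 + 324*s^2*t^2 - 504*s^2*t + 196*s^2 + 9), Gamma_sst = (324*s^2*t - 252*s^2)/(81*s^4 + 324*s^2*t^2 - 504*s^2*t + 196*s^2 + 9), Gamma_stt = 0, Gamma_tss = (162*s^2*t - 126*s^2)/(81*s^4 + 324*s^2*t^2 - 504*s^2*t + 196*s^2 + 9), Gamma_tst = 162*s^3/(81*s^4 + 324*s^2*t^2 - 504*s^2*t + 196*s^2 + 9), Gamma_ttt = 0


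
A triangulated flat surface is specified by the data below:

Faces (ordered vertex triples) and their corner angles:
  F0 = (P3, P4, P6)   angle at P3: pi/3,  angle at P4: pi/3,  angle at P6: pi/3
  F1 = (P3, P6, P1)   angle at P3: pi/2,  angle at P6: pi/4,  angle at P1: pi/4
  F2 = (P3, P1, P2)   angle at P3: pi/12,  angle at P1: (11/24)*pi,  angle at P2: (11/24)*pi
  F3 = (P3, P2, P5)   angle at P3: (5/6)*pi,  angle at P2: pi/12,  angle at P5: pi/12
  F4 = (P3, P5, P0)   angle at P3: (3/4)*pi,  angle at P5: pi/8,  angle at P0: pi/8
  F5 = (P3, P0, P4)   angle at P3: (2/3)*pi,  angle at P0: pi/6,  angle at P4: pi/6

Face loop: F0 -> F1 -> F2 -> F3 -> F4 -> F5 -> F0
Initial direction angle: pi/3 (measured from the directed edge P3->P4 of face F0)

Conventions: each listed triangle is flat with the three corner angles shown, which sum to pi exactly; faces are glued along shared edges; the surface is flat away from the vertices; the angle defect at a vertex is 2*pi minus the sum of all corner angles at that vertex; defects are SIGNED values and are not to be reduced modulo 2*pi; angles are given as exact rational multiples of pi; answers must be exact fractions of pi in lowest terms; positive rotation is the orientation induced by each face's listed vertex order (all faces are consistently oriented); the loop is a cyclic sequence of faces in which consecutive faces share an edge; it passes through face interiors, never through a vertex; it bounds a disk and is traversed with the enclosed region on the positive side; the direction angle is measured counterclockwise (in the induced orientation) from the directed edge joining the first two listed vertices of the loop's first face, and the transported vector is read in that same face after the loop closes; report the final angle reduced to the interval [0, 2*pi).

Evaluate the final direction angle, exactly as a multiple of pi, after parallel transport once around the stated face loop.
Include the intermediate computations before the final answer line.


enclosed vertex P3: corner angles sum to (19/6)*pi, defect = 2*pi - (19/6)*pi = (-7/6)*pi
holonomy = initial angle + sum of enclosed defects (mod 2*pi), positive in the induced orientation
final angle = pi/3 - (7/6)*pi = (7/6)*pi (mod 2*pi)

Answer: final direction angle = (7/6)*pi


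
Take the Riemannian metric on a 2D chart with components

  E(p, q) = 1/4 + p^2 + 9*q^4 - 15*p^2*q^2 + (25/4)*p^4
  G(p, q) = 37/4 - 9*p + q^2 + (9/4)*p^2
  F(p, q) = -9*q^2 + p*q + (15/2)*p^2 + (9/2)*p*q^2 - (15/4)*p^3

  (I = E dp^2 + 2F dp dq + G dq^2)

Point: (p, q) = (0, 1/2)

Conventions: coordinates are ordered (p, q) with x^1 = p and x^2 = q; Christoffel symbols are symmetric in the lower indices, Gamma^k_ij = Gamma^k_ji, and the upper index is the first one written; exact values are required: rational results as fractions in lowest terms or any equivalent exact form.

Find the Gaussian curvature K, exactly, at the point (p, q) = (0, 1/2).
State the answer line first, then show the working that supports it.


Answer: K = -2932/1445

E = 13/16, F = -9/4, G = 19/2, EG - F^2 = 85/32 at the point
E_p = 0, E_q = 9/2, F_p = 13/8, F_q = -9, G_p = -9, G_q = 1
E_qq = 27, F_pq = 11/2, G_pp = 9/2
By Brioschi, K is (det M1 - det M2) divided by (EG - F^2) squared.
M1 = [[-E_qq/2 + F_pq - G_pp/2, E_p/2, F_p - E_q/2], [F_q - G_p/2, E, F], [G_q/2, F, G]] = [[-41/4, 0, -5/8], [-9/2, 13/16, -9/4], [1/2, -9/4, 19/2]]; det M1 = -8525/256
M2 = [[0, E_q/2, G_p/2], [E_q/2, E, F], [G_p/2, F, G]] = [[0, 9/4, -9/2], [9/4, 13/16, -9/4], [-9/2, -9/4, 19/2]]; det M2 = -1215/64
det M1 - det M2 = -3665/256; K = -3665/256 / (85/32)^2 = -2932/1445


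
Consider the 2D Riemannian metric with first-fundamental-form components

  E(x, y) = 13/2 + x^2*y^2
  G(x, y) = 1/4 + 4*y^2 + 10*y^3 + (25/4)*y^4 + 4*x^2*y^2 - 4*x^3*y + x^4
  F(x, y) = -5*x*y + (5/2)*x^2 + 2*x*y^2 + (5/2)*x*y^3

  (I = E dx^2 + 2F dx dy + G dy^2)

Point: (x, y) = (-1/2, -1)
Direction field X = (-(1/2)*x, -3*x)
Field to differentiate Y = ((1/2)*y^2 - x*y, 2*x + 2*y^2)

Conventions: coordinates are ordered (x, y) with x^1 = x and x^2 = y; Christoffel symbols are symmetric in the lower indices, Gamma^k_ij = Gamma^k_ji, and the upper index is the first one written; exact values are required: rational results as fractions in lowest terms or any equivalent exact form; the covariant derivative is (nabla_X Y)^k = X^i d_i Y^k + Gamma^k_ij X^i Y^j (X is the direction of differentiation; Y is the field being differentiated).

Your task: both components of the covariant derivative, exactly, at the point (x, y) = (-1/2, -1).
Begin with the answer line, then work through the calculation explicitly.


Answer: (nabla_X Y)^x = -1467/1160, (nabla_X Y)^y = -5813/580

E = 27/4, F = -13/8, G = 17/16 at the point
E_x = -1, E_y = -1/2, F_x = 2, F_y = 3/4, G_x = -3/2, G_y = -9/2
EG - F^2 = 145/32;  g^inv = (32/145) * [[17/16, 13/8], [13/8, 27/4]]
first-kind symbols [ij,l] = (1/2)(d_i g_jl + d_j g_il - d_l g_ij): [xx,x] = E_x/2 = -1/2, [xx,y] = F_x - E_y/2 = 9/4, [xy,x] = E_y/2 = -1/4, [xy,y] = G_x/2 = -3/4, [yy,x] = F_y - G_x/2 = 3/2, [yy,y] = G_y/2 = -9/4
Gamma^x_ij = (G*[ij,x] - F*[ij,y])/(EG - F^2), Gamma^y_ij = (E*[ij,y] - F*[ij,x])/(EG - F^2)
Gamma_xxx = 20/29, Gamma_xxy = -19/58, Gamma_xyy = -66/145, Gamma_yxx = 92/29, Gamma_yxy = -35/29, Gamma_yyy = -408/145
X = (1/4, 3/2), Y = (0, 1) at the point


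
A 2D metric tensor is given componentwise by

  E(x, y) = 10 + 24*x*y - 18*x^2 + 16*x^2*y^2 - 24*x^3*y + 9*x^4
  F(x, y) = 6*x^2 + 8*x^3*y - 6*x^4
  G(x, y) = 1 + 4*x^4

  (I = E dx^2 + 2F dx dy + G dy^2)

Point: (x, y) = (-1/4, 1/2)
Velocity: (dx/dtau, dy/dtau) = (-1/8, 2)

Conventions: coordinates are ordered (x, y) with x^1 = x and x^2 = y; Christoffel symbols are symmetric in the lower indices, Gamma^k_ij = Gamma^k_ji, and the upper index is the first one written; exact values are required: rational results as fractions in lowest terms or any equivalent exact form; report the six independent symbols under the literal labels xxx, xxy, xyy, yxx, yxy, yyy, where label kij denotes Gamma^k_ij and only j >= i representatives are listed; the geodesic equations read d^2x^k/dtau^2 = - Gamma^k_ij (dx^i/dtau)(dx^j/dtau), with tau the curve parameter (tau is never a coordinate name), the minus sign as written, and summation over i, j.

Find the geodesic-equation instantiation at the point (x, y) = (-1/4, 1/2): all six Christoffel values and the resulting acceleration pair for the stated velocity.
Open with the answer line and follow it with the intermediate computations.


Answer: Gamma_xxx = 2072/1629, Gamma_xxy = -592/1629, Gamma_xyy = 0, Gamma_yxx = 112/1629, Gamma_yxy = -32/1629, Gamma_yyy = 0; accelerations (d^2x/dtau^2, d^2y/dtau^2) = (-2627/13032, -71/6516)

E = 1625/256, F = 37/128, G = 65/64 at the point
E_x = 259/16, E_y = -37/8, F_x = -15/8, F_y = -1/8, G_x = -1/4, G_y = 0
EG - F^2 = 1629/256;  g^inv = (256/1629) * [[65/64, -37/128], [-37/128, 1625/256]]
first-kind symbols [ij,l] = (1/2)(d_i g_jl + d_j g_il - d_l g_ij): [xx,x] = E_x/2 = 259/32, [xx,y] = F_x - E_y/2 = 7/16, [xy,x] = E_y/2 = -37/16, [xy,y] = G_x/2 = -1/8, [yy,x] = F_y - G_x/2 = 0, [yy,y] = G_y/2 = 0
Gamma^x_ij = (G*[ij,x] - F*[ij,y])/(EG - F^2), Gamma^y_ij = (E*[ij,y] - F*[ij,x])/(EG - F^2)
Gamma_xxx = 2072/1629, Gamma_xxy = -592/1629, Gamma_xyy = 0, Gamma_yxx = 112/1629, Gamma_yxy = -32/1629, Gamma_yyy = 0
d^2x/dtau^2 = -(Gamma_xxx*(-1/8)^2 + 2*Gamma_xxy*(-1/8)*(2) + Gamma_xyy*(2)^2) = -2627/13032
d^2y/dtau^2 = -(Gamma_yxx*(-1/8)^2 + 2*Gamma_yxy*(-1/8)*(2) + Gamma_yyy*(2)^2) = -71/6516


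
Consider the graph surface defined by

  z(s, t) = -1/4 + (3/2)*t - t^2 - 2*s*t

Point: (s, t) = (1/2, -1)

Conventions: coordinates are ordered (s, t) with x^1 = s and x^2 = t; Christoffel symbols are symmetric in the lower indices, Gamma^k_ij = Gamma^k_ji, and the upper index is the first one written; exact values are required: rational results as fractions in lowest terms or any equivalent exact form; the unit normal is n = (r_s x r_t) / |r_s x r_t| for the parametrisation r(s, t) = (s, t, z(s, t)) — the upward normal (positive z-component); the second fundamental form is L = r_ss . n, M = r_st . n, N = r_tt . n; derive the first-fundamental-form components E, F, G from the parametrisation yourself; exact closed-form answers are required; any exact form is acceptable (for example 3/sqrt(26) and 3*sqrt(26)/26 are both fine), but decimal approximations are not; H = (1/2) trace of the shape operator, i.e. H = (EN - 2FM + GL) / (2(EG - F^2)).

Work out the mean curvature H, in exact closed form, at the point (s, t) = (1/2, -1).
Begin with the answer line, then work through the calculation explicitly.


Answer: H = 8*sqrt(5)/135

z_s = 2, z_t = 5/2, z_ss = 0, z_st = -2, z_tt = -2
E = 5, F = 5, G = 29/4; answer radicand W^2 = 45/4
unnormalised second-form numerators: l = 0, m = -2, n = -2; L = l/sqrt(45/4), and similarly M = m/sqrt(W^2), N = n/sqrt(W^2)
H = (E*n - 2*F*m + G*l) / (2*(EG - F^2)*sqrt(W^2)); E*n - 2*F*m + G*l = 10, EG - F^2 = 45/4, so H = (4/9)/sqrt(45/4)


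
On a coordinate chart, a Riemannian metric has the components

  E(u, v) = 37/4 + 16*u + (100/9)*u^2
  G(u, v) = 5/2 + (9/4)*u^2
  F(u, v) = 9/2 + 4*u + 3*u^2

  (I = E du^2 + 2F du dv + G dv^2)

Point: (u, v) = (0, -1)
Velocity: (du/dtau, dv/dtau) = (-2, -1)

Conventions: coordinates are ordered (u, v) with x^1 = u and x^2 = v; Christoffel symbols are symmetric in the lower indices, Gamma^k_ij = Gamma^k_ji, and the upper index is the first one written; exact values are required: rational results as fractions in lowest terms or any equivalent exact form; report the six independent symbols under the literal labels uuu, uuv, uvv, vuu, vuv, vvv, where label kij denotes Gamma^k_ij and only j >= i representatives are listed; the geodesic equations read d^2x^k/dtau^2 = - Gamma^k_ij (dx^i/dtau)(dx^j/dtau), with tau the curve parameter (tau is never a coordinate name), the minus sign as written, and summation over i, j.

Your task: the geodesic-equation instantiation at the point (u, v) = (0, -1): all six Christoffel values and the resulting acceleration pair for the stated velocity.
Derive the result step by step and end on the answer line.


E = 37/4, F = 9/2, G = 5/2 at the point
E_u = 16, E_v = 0, F_u = 4, F_v = 0, G_u = 0, G_v = 0
EG - F^2 = 23/8;  g^inv = (8/23) * [[5/2, -9/2], [-9/2, 37/4]]
first-kind symbols [ij,l] = (1/2)(d_i g_jl + d_j g_il - d_l g_ij): [uu,u] = E_u/2 = 8, [uu,v] = F_u - E_v/2 = 4, [uv,u] = E_v/2 = 0, [uv,v] = G_u/2 = 0, [vv,u] = F_v - G_u/2 = 0, [vv,v] = G_v/2 = 0
Gamma^u_ij = (G*[ij,u] - F*[ij,v])/(EG - F^2), Gamma^v_ij = (E*[ij,v] - F*[ij,u])/(EG - F^2)
Gamma_uuu = 16/23, Gamma_uuv = 0, Gamma_uvv = 0, Gamma_vuu = 8/23, Gamma_vuv = 0, Gamma_vvv = 0
d^2u/dtau^2 = -(Gamma_uuu*(-2)^2 + 2*Gamma_uuv*(-2)*(-1) + Gamma_uvv*(-1)^2) = -64/23
d^2v/dtau^2 = -(Gamma_vuu*(-2)^2 + 2*Gamma_vuv*(-2)*(-1) + Gamma_vvv*(-1)^2) = -32/23

Answer: Gamma_uuu = 16/23, Gamma_uuv = 0, Gamma_uvv = 0, Gamma_vuu = 8/23, Gamma_vuv = 0, Gamma_vvv = 0; accelerations (d^2u/dtau^2, d^2v/dtau^2) = (-64/23, -32/23)


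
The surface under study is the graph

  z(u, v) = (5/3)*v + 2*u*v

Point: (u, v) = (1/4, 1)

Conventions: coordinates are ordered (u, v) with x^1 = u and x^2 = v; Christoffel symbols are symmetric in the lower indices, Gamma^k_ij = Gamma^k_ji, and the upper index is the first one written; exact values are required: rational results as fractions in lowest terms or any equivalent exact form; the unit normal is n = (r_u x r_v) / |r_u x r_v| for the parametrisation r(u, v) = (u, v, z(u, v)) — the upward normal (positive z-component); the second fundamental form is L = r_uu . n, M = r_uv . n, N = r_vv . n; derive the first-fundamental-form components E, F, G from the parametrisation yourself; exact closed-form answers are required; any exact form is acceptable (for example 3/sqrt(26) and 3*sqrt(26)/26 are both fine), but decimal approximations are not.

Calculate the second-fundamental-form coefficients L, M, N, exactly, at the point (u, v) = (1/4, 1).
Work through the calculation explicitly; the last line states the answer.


z_u = 2, z_v = 13/6, z_uu = 0, z_uv = 2, z_vv = 0
E = 5, F = 13/3, G = 205/36; answer radicand W^2 = 349/36
unnormalised second-form numerators: l = 0, m = 2, n = 0; L = l/sqrt(349/36), and similarly M = m/sqrt(W^2), N = n/sqrt(W^2)

Answer: L = 0, M = 12*sqrt(349)/349, N = 0


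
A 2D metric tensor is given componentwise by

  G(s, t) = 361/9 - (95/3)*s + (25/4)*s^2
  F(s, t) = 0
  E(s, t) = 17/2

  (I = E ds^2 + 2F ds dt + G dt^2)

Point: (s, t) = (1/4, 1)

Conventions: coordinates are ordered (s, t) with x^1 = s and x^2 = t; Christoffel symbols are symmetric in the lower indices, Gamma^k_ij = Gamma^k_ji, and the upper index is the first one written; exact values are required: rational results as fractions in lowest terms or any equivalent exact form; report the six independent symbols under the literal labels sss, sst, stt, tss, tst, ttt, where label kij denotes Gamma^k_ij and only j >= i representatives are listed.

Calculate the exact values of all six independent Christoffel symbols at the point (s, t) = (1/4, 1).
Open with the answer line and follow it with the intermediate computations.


Answer: Gamma_sss = 0, Gamma_sst = 0, Gamma_stt = 685/408, Gamma_tss = 0, Gamma_tst = -60/137, Gamma_ttt = 0

E = 17/2, F = 0, G = 18769/576 at the point
E_s = 0, E_t = 0, F_s = 0, F_t = 0, G_s = -685/24, G_t = 0
EG - F^2 = 319073/1152;  g^inv = (1152/319073) * [[18769/576, 0], [0, 17/2]]
first-kind symbols [ij,l] = (1/2)(d_i g_jl + d_j g_il - d_l g_ij): [ss,s] = E_s/2 = 0, [ss,t] = F_s - E_t/2 = 0, [st,s] = E_t/2 = 0, [st,t] = G_s/2 = -685/48, [tt,s] = F_t - G_s/2 = 685/48, [tt,t] = G_t/2 = 0
Gamma^s_ij = (G*[ij,s] - F*[ij,t])/(EG - F^2), Gamma^t_ij = (E*[ij,t] - F*[ij,s])/(EG - F^2)


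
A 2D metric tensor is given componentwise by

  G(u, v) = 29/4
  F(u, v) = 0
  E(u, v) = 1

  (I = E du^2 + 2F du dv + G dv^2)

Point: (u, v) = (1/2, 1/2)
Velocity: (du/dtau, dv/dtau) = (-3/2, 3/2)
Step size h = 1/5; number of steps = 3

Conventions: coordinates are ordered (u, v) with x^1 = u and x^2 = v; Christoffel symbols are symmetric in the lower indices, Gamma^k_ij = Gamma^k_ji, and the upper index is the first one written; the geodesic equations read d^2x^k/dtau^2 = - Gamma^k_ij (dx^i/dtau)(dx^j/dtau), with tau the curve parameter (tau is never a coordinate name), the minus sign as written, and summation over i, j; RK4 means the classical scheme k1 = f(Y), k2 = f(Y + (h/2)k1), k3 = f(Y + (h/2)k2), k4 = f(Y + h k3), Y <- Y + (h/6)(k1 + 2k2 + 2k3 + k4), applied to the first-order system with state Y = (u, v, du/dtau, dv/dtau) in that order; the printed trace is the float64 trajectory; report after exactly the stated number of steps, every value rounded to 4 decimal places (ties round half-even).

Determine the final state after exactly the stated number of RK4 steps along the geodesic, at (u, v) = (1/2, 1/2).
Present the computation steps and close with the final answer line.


f(Y) = (du/dtau, dv/dtau, -Gamma^u_ij Y'^i Y'^j, -Gamma^v_ij Y'^i Y'^j) with the Gammas evaluated at the stage position; h = 0.200000; intermediate values shown to 6 dp
step 0: u = 0.5000, v = 0.5000, du/dtau = -1.5000, dv/dtau = 1.5000
step 1:
  k1: at (u, v) = (0.500000, 0.500000), (du/dtau, dv/dtau) = (-1.500000, 1.500000); Gamma_uuu = 0.000000, Gamma_uuv = 0.000000, Gamma_uvv = 0.000000, Gamma_vuu = 0.000000, Gamma_vuv = 0.000000, Gamma_vvv = 0.000000; k1 = (-1.500000, 1.500000, 0.000000, 0.000000)
  k2: at (u, v) = (0.350000, 0.650000), (du/dtau, dv/dtau) = (-1.500000, 1.500000); Gamma_uuu = 0.000000, Gamma_uuv = 0.000000, Gamma_uvv = 0.000000, Gamma_vuu = 0.000000, Gamma_vuv = 0.000000, Gamma_vvv = 0.000000; k2 = (-1.500000, 1.500000, 0.000000, 0.000000)
  k3: at (u, v) = (0.350000, 0.650000), (du/dtau, dv/dtau) = (-1.500000, 1.500000); Gamma_uuu = 0.000000, Gamma_uuv = 0.000000, Gamma_uvv = 0.000000, Gamma_vuu = 0.000000, Gamma_vuv = 0.000000, Gamma_vvv = 0.000000; k3 = (-1.500000, 1.500000, 0.000000, 0.000000)
  k4: at (u, v) = (0.200000, 0.800000), (du/dtau, dv/dtau) = (-1.500000, 1.500000); Gamma_uuu = 0.000000, Gamma_uuv = 0.000000, Gamma_uvv = 0.000000, Gamma_vuu = 0.000000, Gamma_vuv = 0.000000, Gamma_vvv = 0.000000; k4 = (-1.500000, 1.500000, 0.000000, 0.000000)
  Y <- Y + (h/6)(k1 + 2k2 + 2k3 + k4): u = 0.2000, v = 0.8000, du/dtau = -1.5000, dv/dtau = 1.5000
step 2:
  k1: at (u, v) = (0.200000, 0.800000), (du/dtau, dv/dtau) = (-1.500000, 1.500000); Gamma_uuu = 0.000000, Gamma_uuv = 0.000000, Gamma_uvv = 0.000000, Gamma_vuu = 0.000000, Gamma_vuv = 0.000000, Gamma_vvv = 0.000000; k1 = (-1.500000, 1.500000, 0.000000, 0.000000)
  k2: at (u, v) = (0.050000, 0.950000), (du/dtau, dv/dtau) = (-1.500000, 1.500000); Gamma_uuu = 0.000000, Gamma_uuv = 0.000000, Gamma_uvv = 0.000000, Gamma_vuu = 0.000000, Gamma_vuv = 0.000000, Gamma_vvv = 0.000000; k2 = (-1.500000, 1.500000, 0.000000, 0.000000)
  k3: at (u, v) = (0.050000, 0.950000), (du/dtau, dv/dtau) = (-1.500000, 1.500000); Gamma_uuu = 0.000000, Gamma_uuv = 0.000000, Gamma_uvv = 0.000000, Gamma_vuu = 0.000000, Gamma_vuv = 0.000000, Gamma_vvv = 0.000000; k3 = (-1.500000, 1.500000, 0.000000, 0.000000)
  k4: at (u, v) = (-0.100000, 1.100000), (du/dtau, dv/dtau) = (-1.500000, 1.500000); Gamma_uuu = 0.000000, Gamma_uuv = 0.000000, Gamma_uvv = 0.000000, Gamma_vuu = 0.000000, Gamma_vuv = 0.000000, Gamma_vvv = 0.000000; k4 = (-1.500000, 1.500000, 0.000000, 0.000000)
  Y <- Y + (h/6)(k1 + 2k2 + 2k3 + k4): u = -0.1000, v = 1.1000, du/dtau = -1.5000, dv/dtau = 1.5000
step 3:
  k1: at (u, v) = (-0.100000, 1.100000), (du/dtau, dv/dtau) = (-1.500000, 1.500000); Gamma_uuu = 0.000000, Gamma_uuv = 0.000000, Gamma_uvv = 0.000000, Gamma_vuu = 0.000000, Gamma_vuv = 0.000000, Gamma_vvv = 0.000000; k1 = (-1.500000, 1.500000, 0.000000, 0.000000)
  k2: at (u, v) = (-0.250000, 1.250000), (du/dtau, dv/dtau) = (-1.500000, 1.500000); Gamma_uuu = 0.000000, Gamma_uuv = 0.000000, Gamma_uvv = 0.000000, Gamma_vuu = 0.000000, Gamma_vuv = 0.000000, Gamma_vvv = 0.000000; k2 = (-1.500000, 1.500000, 0.000000, 0.000000)
  k3: at (u, v) = (-0.250000, 1.250000), (du/dtau, dv/dtau) = (-1.500000, 1.500000); Gamma_uuu = 0.000000, Gamma_uuv = 0.000000, Gamma_uvv = 0.000000, Gamma_vuu = 0.000000, Gamma_vuv = 0.000000, Gamma_vvv = 0.000000; k3 = (-1.500000, 1.500000, 0.000000, 0.000000)
  k4: at (u, v) = (-0.400000, 1.400000), (du/dtau, dv/dtau) = (-1.500000, 1.500000); Gamma_uuu = 0.000000, Gamma_uuv = 0.000000, Gamma_uvv = 0.000000, Gamma_vuu = 0.000000, Gamma_vuv = 0.000000, Gamma_vvv = 0.000000; k4 = (-1.500000, 1.500000, 0.000000, 0.000000)
  Y <- Y + (h/6)(k1 + 2k2 + 2k3 + k4): u = -0.4000, v = 1.4000, du/dtau = -1.5000, dv/dtau = 1.5000

Answer: u = -0.4000, v = 1.4000, du/dtau = -1.5000, dv/dtau = 1.5000


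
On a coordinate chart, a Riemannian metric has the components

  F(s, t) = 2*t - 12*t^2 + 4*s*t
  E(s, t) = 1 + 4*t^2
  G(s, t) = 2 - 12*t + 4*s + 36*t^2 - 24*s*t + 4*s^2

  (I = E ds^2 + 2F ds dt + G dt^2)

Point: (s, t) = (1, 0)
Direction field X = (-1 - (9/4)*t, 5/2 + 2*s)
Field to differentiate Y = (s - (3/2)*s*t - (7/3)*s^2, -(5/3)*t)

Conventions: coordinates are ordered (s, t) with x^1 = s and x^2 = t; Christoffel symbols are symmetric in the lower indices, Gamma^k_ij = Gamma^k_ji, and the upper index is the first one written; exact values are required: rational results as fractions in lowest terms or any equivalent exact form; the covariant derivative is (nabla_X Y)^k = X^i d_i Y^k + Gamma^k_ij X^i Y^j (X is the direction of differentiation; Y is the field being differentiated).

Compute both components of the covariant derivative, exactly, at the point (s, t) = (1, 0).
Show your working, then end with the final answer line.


E = 1, F = 0, G = 10 at the point
E_s = 0, E_t = 0, F_s = 0, F_t = 6, G_s = 12, G_t = -36
EG - F^2 = 10;  g^inv = (1/10) * [[10, 0], [0, 1]]
first-kind symbols [ij,l] = (1/2)(d_i g_jl + d_j g_il - d_l g_ij): [ss,s] = E_s/2 = 0, [ss,t] = F_s - E_t/2 = 0, [st,s] = E_t/2 = 0, [st,t] = G_s/2 = 6, [tt,s] = F_t - G_s/2 = 0, [tt,t] = G_t/2 = -18
Gamma^s_ij = (G*[ij,s] - F*[ij,t])/(EG - F^2), Gamma^t_ij = (E*[ij,t] - F*[ij,s])/(EG - F^2)
Gamma_sss = 0, Gamma_sst = 0, Gamma_stt = 0, Gamma_tss = 0, Gamma_tst = 3/5, Gamma_ttt = -9/5
X = (-1, 9/2), Y = (-4/3, 0) at the point

Answer: (nabla_X Y)^s = -37/12, (nabla_X Y)^t = -111/10


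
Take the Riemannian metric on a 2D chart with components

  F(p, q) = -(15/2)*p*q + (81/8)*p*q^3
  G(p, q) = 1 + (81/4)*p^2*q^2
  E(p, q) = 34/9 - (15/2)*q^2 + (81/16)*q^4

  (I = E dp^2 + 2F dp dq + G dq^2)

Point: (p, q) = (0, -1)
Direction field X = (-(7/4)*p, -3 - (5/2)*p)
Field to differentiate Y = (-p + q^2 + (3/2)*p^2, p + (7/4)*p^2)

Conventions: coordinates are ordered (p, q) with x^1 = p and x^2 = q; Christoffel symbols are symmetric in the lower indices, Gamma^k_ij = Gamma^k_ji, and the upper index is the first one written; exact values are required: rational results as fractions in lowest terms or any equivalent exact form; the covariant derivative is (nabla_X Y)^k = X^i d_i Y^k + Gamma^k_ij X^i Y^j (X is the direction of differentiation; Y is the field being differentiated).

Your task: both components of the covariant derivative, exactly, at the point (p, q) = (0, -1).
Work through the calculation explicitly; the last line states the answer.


E = 193/144, F = 0, G = 1 at the point
E_p = 0, E_q = -21/4, F_p = -21/8, F_q = 0, G_p = 0, G_q = 0
EG - F^2 = 193/144;  g^inv = (144/193) * [[1, 0], [0, 193/144]]
first-kind symbols [ij,l] = (1/2)(d_i g_jl + d_j g_il - d_l g_ij): [pp,p] = E_p/2 = 0, [pp,q] = F_p - E_q/2 = 0, [pq,p] = E_q/2 = -21/8, [pq,q] = G_p/2 = 0, [qq,p] = F_q - G_p/2 = 0, [qq,q] = G_q/2 = 0
Gamma^p_ij = (G*[ij,p] - F*[ij,q])/(EG - F^2), Gamma^q_ij = (E*[ij,q] - F*[ij,p])/(EG - F^2)
Gamma_ppp = 0, Gamma_ppq = -378/193, Gamma_pqq = 0, Gamma_qpp = 0, Gamma_qpq = 0, Gamma_qqq = 0
X = (0, -3), Y = (1, 0) at the point

Answer: (nabla_X Y)^p = 2292/193, (nabla_X Y)^q = 0


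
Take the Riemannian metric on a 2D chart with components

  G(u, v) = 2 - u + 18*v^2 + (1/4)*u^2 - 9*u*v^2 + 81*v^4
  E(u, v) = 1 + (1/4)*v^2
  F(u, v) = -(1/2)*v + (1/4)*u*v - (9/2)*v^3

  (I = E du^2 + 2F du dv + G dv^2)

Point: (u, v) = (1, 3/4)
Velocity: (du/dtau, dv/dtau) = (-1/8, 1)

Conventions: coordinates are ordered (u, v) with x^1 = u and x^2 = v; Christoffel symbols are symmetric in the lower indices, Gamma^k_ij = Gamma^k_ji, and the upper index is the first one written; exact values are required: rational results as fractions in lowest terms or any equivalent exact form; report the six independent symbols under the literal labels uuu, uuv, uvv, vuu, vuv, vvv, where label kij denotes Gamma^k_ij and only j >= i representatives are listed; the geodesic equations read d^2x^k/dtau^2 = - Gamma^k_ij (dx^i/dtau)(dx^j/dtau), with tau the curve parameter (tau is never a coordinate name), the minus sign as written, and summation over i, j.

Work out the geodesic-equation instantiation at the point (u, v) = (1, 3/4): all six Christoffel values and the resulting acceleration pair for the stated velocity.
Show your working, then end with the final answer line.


E = 73/64, F = -267/128, G = 8177/256 at the point
E_u = 0, E_v = 3/8, F_u = 3/16, F_v = -251/32, G_u = -89/16, G_v = 2403/16
EG - F^2 = 8213/256;  g^inv = (256/8213) * [[8177/256, 267/128], [267/128, 73/64]]
first-kind symbols [ij,l] = (1/2)(d_i g_jl + d_j g_il - d_l g_ij): [uu,u] = E_u/2 = 0, [uu,v] = F_u - E_v/2 = 0, [uv,u] = E_v/2 = 3/16, [uv,v] = G_u/2 = -89/32, [vv,u] = F_v - G_u/2 = -81/16, [vv,v] = G_v/2 = 2403/32
Gamma^u_ij = (G*[ij,u] - F*[ij,v])/(EG - F^2), Gamma^v_ij = (E*[ij,v] - F*[ij,u])/(EG - F^2)
Gamma_uuu = 0, Gamma_uuv = 48/8213, Gamma_uvv = -1296/8213, Gamma_vuu = 0, Gamma_vuv = -712/8213, Gamma_vvv = 19224/8213
d^2u/dtau^2 = -(Gamma_uuu*(-1/8)^2 + 2*Gamma_uuv*(-1/8)*(1) + Gamma_uvv*(1)^2) = 1308/8213
d^2v/dtau^2 = -(Gamma_vuu*(-1/8)^2 + 2*Gamma_vuv*(-1/8)*(1) + Gamma_vvv*(1)^2) = -19402/8213

Answer: Gamma_uuu = 0, Gamma_uuv = 48/8213, Gamma_uvv = -1296/8213, Gamma_vuu = 0, Gamma_vuv = -712/8213, Gamma_vvv = 19224/8213; accelerations (d^2u/dtau^2, d^2v/dtau^2) = (1308/8213, -19402/8213)


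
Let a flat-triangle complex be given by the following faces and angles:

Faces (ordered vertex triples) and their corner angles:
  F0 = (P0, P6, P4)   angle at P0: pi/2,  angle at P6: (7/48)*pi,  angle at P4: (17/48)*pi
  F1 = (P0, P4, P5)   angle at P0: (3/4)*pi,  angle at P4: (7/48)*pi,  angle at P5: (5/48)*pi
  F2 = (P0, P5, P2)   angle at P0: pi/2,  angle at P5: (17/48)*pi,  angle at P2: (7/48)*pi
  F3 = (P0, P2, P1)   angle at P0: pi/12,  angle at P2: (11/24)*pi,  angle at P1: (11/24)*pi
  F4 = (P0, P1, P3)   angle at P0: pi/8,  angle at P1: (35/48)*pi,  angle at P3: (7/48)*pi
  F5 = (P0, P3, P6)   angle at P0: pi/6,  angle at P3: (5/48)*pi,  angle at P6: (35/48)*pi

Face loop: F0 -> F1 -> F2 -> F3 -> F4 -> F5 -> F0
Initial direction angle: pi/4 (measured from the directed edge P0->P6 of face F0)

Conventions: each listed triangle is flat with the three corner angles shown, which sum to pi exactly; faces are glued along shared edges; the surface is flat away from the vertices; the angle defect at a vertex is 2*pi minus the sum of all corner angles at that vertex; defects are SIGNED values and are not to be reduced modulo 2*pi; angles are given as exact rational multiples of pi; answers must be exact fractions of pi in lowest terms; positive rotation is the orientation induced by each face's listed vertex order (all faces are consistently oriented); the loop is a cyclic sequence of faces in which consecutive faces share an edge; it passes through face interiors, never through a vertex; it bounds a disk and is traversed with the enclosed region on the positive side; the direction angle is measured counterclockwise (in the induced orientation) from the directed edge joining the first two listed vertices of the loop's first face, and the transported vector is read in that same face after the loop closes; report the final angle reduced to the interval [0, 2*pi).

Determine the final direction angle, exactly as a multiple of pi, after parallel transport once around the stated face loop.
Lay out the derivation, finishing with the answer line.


enclosed vertex P0: corner angles sum to (17/8)*pi, defect = 2*pi - (17/8)*pi = -pi/8
by Gauss-Bonnet the loop rotates the vector by the enclosed defect sum (positive orientation, mod 2*pi)
final angle = pi/4 - pi/8 = pi/8 (mod 2*pi)

Answer: final direction angle = pi/8


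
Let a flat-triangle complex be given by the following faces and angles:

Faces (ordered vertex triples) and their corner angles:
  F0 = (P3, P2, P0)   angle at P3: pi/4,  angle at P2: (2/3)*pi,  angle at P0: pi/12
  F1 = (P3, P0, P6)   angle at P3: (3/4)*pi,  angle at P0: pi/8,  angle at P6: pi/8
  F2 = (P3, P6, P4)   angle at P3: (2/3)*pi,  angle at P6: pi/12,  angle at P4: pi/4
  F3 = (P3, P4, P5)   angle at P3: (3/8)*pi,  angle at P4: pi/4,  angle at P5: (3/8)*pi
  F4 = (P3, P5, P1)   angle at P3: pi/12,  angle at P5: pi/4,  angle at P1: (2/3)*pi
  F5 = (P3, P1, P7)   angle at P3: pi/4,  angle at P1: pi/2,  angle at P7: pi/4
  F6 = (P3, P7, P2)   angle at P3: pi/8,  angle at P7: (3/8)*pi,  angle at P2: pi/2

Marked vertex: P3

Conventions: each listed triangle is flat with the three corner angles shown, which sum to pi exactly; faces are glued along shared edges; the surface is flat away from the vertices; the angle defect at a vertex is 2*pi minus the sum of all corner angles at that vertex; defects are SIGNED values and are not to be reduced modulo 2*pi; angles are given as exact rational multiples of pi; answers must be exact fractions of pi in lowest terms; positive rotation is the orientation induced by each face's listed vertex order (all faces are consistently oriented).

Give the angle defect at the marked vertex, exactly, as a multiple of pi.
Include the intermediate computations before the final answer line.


Sum of corner angles at P3: (5/2)*pi
defect = 2*pi - (5/2)*pi

Answer: defect(P3) = -pi/2


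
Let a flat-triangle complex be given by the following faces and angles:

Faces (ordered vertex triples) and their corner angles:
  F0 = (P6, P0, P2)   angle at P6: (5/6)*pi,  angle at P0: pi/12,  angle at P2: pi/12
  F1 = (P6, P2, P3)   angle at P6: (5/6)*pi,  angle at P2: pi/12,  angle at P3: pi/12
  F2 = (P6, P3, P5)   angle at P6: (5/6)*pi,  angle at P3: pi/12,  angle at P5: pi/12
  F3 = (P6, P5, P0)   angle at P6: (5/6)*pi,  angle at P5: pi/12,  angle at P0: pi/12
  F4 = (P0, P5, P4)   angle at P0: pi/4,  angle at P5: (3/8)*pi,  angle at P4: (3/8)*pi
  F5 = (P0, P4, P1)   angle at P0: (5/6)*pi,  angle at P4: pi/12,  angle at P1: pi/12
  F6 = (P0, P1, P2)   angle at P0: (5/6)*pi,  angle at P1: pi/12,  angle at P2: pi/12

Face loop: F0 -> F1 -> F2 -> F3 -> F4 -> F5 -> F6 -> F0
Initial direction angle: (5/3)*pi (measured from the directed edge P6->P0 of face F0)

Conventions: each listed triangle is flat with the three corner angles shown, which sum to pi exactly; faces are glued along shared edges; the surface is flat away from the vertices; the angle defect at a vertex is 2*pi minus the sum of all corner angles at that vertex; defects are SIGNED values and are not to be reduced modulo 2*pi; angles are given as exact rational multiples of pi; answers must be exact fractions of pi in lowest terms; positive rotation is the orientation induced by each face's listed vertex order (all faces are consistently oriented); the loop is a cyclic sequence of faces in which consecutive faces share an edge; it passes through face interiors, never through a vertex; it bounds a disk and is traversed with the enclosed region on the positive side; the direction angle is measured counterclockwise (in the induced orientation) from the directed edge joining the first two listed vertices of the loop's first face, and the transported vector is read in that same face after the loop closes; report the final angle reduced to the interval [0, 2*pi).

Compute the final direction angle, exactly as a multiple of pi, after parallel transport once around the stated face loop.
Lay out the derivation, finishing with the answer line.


enclosed vertex P0: corner angles sum to (25/12)*pi, defect = 2*pi - (25/12)*pi = -pi/12
enclosed vertex P6: corner angles sum to (10/3)*pi, defect = 2*pi - (10/3)*pi = (-4/3)*pi
holonomy = initial angle + sum of enclosed defects (mod 2*pi), positive in the induced orientation
final angle = (5/3)*pi - (17/12)*pi = pi/4 (mod 2*pi)

Answer: final direction angle = pi/4


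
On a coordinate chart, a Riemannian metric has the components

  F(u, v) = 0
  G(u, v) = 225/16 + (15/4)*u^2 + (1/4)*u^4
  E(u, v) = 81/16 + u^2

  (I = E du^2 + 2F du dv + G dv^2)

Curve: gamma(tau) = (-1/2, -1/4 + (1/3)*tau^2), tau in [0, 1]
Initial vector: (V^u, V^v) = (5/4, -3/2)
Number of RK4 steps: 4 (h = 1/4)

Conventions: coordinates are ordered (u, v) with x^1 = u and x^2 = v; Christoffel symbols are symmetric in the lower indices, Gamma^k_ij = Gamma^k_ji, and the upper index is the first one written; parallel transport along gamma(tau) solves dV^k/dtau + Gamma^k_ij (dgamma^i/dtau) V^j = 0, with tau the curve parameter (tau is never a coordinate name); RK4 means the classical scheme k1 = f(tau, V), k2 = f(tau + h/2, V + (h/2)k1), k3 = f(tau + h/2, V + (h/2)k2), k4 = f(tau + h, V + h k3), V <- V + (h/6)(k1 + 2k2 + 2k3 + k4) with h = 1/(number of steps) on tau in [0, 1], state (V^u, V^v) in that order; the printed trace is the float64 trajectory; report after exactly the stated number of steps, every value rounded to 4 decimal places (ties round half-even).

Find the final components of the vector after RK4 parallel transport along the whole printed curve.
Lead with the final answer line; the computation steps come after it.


Answer: V^u = 1.4289, V^v = -1.4424

gamma'(tau) = (0, (2/3)*tau); f(tau, V)^k = -Gamma^k_ij(gamma(tau)) gamma'^i(tau) V^j; h = 1/4; intermediate values shown to 6 dp
curve data and Christoffel symbols at the stage parameters:
  tau = 0.000000: gamma = (-0.500000, -0.250000), gamma' = (0.000000, 0.000000); Gamma_uuu = -0.094118, Gamma_uuv = 0.000000, Gamma_uvv = 0.364706, Gamma_vuu = 0.000000, Gamma_vuv = -0.129032, Gamma_vvv = 0.000000
  tau = 0.125000: gamma = (-0.500000, -0.244792), gamma' = (0.000000, 0.083333); Gamma_uuu = -0.094118, Gamma_uuv = 0.000000, Gamma_uvv = 0.364706, Gamma_vuu = 0.000000, Gamma_vuv = -0.129032, Gamma_vvv = 0.000000
  tau = 0.250000: gamma = (-0.500000, -0.229167), gamma' = (0.000000, 0.166667); Gamma_uuu = -0.094118, Gamma_uuv = 0.000000, Gamma_uvv = 0.364706, Gamma_vuu = 0.000000, Gamma_vuv = -0.129032, Gamma_vvv = 0.000000
  tau = 0.375000: gamma = (-0.500000, -0.203125), gamma' = (0.000000, 0.250000); Gamma_uuu = -0.094118, Gamma_uuv = 0.000000, Gamma_uvv = 0.364706, Gamma_vuu = 0.000000, Gamma_vuv = -0.129032, Gamma_vvv = 0.000000
  tau = 0.500000: gamma = (-0.500000, -0.166667), gamma' = (0.000000, 0.333333); Gamma_uuu = -0.094118, Gamma_uuv = 0.000000, Gamma_uvv = 0.364706, Gamma_vuu = 0.000000, Gamma_vuv = -0.129032, Gamma_vvv = 0.000000
  tau = 0.625000: gamma = (-0.500000, -0.119792), gamma' = (0.000000, 0.416667); Gamma_uuu = -0.094118, Gamma_uuv = 0.000000, Gamma_uvv = 0.364706, Gamma_vuu = 0.000000, Gamma_vuv = -0.129032, Gamma_vvv = 0.000000
  tau = 0.750000: gamma = (-0.500000, -0.062500), gamma' = (0.000000, 0.500000); Gamma_uuu = -0.094118, Gamma_uuv = 0.000000, Gamma_uvv = 0.364706, Gamma_vuu = 0.000000, Gamma_vuv = -0.129032, Gamma_vvv = 0.000000
  tau = 0.875000: gamma = (-0.500000, 0.005208), gamma' = (0.000000, 0.583333); Gamma_uuu = -0.094118, Gamma_uuv = 0.000000, Gamma_uvv = 0.364706, Gamma_vuu = 0.000000, Gamma_vuv = -0.129032, Gamma_vvv = 0.000000
  tau = 1.000000: gamma = (-0.500000, 0.083333), gamma' = (0.000000, 0.666667); Gamma_uuu = -0.094118, Gamma_uuv = 0.000000, Gamma_uvv = 0.364706, Gamma_vuu = 0.000000, Gamma_vuv = -0.129032, Gamma_vvv = 0.000000
step 0: V^u = 1.2500, V^v = -1.5000
step 1: k1 = (0.000000, 0.000000), k2 = (0.045588, 0.013441), k3 = (0.045537, 0.013502), k4 = (0.090971, 0.027127); V <- V + (h/6)(k1 + 2k2 + 2k3 + k4): V^u = 1.2614, V^v = -1.4966
step 2: k1 = (0.090971, 0.027127), k2 = (0.136148, 0.041057), k3 = (0.135989, 0.041239), k4 = (0.180689, 0.055715); V <- V + (h/6)(k1 + 2k2 + 2k3 + k4): V^u = 1.2954, V^v = -1.4863
step 3: k1 = (0.180689, 0.055715), k2 = (0.224803, 0.070858), k3 = (0.224516, 0.071155), k4 = (0.267790, 0.087194); V <- V + (h/6)(k1 + 2k2 + 2k3 + k4): V^u = 1.3515, V^v = -1.4685
step 4: k1 = (0.267790, 0.087194), k2 = (0.310103, 0.104246), k3 = (0.309649, 0.104644), k4 = (0.350693, 0.122918); V <- V + (h/6)(k1 + 2k2 + 2k3 + k4): V^u = 1.4289, V^v = -1.4424
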